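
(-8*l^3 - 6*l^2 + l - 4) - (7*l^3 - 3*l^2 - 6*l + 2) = -15*l^3 - 3*l^2 + 7*l - 6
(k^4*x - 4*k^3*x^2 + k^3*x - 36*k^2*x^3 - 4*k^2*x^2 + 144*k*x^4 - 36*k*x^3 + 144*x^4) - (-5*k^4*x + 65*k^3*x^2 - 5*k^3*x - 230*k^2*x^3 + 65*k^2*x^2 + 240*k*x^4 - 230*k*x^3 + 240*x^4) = 6*k^4*x - 69*k^3*x^2 + 6*k^3*x + 194*k^2*x^3 - 69*k^2*x^2 - 96*k*x^4 + 194*k*x^3 - 96*x^4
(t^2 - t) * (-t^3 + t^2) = -t^5 + 2*t^4 - t^3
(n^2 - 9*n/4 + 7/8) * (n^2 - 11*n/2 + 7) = n^4 - 31*n^3/4 + 81*n^2/4 - 329*n/16 + 49/8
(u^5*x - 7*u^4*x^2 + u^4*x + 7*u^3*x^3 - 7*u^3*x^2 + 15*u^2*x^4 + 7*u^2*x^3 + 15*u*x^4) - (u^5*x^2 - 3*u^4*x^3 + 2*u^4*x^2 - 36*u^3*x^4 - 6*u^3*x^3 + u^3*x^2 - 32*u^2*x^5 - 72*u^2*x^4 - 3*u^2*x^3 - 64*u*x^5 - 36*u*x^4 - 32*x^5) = -u^5*x^2 + u^5*x + 3*u^4*x^3 - 9*u^4*x^2 + u^4*x + 36*u^3*x^4 + 13*u^3*x^3 - 8*u^3*x^2 + 32*u^2*x^5 + 87*u^2*x^4 + 10*u^2*x^3 + 64*u*x^5 + 51*u*x^4 + 32*x^5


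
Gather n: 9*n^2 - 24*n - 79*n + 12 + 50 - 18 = 9*n^2 - 103*n + 44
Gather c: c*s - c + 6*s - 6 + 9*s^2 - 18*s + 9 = c*(s - 1) + 9*s^2 - 12*s + 3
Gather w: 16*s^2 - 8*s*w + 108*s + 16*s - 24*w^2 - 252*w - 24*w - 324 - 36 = 16*s^2 + 124*s - 24*w^2 + w*(-8*s - 276) - 360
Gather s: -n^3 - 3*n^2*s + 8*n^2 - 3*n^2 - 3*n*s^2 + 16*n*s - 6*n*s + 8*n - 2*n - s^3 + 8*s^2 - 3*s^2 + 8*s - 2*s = -n^3 + 5*n^2 + 6*n - s^3 + s^2*(5 - 3*n) + s*(-3*n^2 + 10*n + 6)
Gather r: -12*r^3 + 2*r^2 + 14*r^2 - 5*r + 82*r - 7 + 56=-12*r^3 + 16*r^2 + 77*r + 49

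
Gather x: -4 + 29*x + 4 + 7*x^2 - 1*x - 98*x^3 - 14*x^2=-98*x^3 - 7*x^2 + 28*x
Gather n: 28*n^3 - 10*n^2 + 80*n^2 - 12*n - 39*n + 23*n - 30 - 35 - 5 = 28*n^3 + 70*n^2 - 28*n - 70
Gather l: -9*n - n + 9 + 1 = 10 - 10*n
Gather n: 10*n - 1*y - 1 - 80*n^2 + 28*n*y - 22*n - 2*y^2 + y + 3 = -80*n^2 + n*(28*y - 12) - 2*y^2 + 2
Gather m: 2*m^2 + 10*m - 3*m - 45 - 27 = 2*m^2 + 7*m - 72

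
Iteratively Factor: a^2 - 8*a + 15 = (a - 5)*(a - 3)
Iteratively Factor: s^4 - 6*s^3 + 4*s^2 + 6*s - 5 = (s - 5)*(s^3 - s^2 - s + 1) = (s - 5)*(s - 1)*(s^2 - 1) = (s - 5)*(s - 1)*(s + 1)*(s - 1)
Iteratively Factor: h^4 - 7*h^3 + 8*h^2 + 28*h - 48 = (h - 2)*(h^3 - 5*h^2 - 2*h + 24) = (h - 2)*(h + 2)*(h^2 - 7*h + 12) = (h - 3)*(h - 2)*(h + 2)*(h - 4)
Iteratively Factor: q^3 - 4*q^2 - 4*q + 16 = (q - 4)*(q^2 - 4) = (q - 4)*(q + 2)*(q - 2)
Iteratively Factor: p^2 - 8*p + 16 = (p - 4)*(p - 4)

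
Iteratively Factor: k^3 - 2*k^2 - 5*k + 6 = (k - 3)*(k^2 + k - 2) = (k - 3)*(k - 1)*(k + 2)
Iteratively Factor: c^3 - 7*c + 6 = (c - 1)*(c^2 + c - 6) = (c - 1)*(c + 3)*(c - 2)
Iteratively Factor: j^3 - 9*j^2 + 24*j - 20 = (j - 2)*(j^2 - 7*j + 10) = (j - 2)^2*(j - 5)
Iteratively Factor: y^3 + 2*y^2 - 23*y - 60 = (y + 4)*(y^2 - 2*y - 15) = (y + 3)*(y + 4)*(y - 5)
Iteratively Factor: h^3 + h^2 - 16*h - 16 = (h + 1)*(h^2 - 16) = (h - 4)*(h + 1)*(h + 4)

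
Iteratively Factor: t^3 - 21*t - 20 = (t - 5)*(t^2 + 5*t + 4) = (t - 5)*(t + 4)*(t + 1)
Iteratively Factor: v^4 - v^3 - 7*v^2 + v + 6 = (v - 3)*(v^3 + 2*v^2 - v - 2) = (v - 3)*(v + 1)*(v^2 + v - 2) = (v - 3)*(v - 1)*(v + 1)*(v + 2)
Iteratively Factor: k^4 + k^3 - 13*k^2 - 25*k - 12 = (k + 1)*(k^3 - 13*k - 12) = (k + 1)*(k + 3)*(k^2 - 3*k - 4) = (k + 1)^2*(k + 3)*(k - 4)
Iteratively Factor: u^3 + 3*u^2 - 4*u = (u - 1)*(u^2 + 4*u) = u*(u - 1)*(u + 4)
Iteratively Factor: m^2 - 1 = (m + 1)*(m - 1)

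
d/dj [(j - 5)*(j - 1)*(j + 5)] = 3*j^2 - 2*j - 25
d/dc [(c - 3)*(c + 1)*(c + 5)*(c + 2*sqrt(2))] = 4*c^3 + 6*sqrt(2)*c^2 + 9*c^2 - 26*c + 12*sqrt(2)*c - 26*sqrt(2) - 15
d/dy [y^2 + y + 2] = 2*y + 1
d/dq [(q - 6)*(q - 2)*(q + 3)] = 3*q^2 - 10*q - 12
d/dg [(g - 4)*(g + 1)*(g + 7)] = 3*g^2 + 8*g - 25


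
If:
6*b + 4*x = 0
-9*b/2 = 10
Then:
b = -20/9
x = 10/3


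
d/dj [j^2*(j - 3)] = 3*j*(j - 2)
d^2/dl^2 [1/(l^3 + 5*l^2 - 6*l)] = 2*(-l*(3*l + 5)*(l^2 + 5*l - 6) + (3*l^2 + 10*l - 6)^2)/(l^3*(l^2 + 5*l - 6)^3)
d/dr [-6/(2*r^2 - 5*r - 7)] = 6*(4*r - 5)/(-2*r^2 + 5*r + 7)^2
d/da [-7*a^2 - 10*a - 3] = -14*a - 10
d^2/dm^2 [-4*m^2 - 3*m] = -8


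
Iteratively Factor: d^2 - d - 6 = (d + 2)*(d - 3)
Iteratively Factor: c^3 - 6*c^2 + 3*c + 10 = (c - 2)*(c^2 - 4*c - 5) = (c - 5)*(c - 2)*(c + 1)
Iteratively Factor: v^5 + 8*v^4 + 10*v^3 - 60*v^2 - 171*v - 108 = (v + 3)*(v^4 + 5*v^3 - 5*v^2 - 45*v - 36) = (v + 3)^2*(v^3 + 2*v^2 - 11*v - 12) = (v - 3)*(v + 3)^2*(v^2 + 5*v + 4) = (v - 3)*(v + 1)*(v + 3)^2*(v + 4)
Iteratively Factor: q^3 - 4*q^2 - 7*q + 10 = (q + 2)*(q^2 - 6*q + 5) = (q - 5)*(q + 2)*(q - 1)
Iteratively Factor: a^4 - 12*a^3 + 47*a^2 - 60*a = (a - 3)*(a^3 - 9*a^2 + 20*a) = (a - 4)*(a - 3)*(a^2 - 5*a) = a*(a - 4)*(a - 3)*(a - 5)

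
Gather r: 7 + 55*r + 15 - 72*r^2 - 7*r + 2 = -72*r^2 + 48*r + 24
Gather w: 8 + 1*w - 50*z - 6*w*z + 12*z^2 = w*(1 - 6*z) + 12*z^2 - 50*z + 8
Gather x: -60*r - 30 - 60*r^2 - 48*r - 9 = -60*r^2 - 108*r - 39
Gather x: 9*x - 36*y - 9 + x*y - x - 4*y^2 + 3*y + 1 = x*(y + 8) - 4*y^2 - 33*y - 8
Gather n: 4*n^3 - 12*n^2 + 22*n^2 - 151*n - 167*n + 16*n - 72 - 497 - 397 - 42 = 4*n^3 + 10*n^2 - 302*n - 1008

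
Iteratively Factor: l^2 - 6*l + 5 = (l - 1)*(l - 5)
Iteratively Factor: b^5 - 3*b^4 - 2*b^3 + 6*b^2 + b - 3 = (b + 1)*(b^4 - 4*b^3 + 2*b^2 + 4*b - 3) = (b - 3)*(b + 1)*(b^3 - b^2 - b + 1) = (b - 3)*(b - 1)*(b + 1)*(b^2 - 1) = (b - 3)*(b - 1)*(b + 1)^2*(b - 1)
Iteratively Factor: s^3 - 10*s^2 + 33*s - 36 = (s - 3)*(s^2 - 7*s + 12) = (s - 4)*(s - 3)*(s - 3)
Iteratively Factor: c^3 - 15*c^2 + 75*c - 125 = (c - 5)*(c^2 - 10*c + 25) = (c - 5)^2*(c - 5)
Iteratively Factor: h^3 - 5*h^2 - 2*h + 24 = (h + 2)*(h^2 - 7*h + 12) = (h - 4)*(h + 2)*(h - 3)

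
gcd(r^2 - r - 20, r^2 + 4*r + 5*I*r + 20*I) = r + 4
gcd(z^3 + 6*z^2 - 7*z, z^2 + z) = z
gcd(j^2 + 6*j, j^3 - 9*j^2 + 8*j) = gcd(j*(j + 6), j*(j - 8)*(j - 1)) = j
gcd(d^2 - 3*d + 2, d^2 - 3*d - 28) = 1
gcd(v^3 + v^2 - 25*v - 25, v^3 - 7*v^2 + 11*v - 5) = v - 5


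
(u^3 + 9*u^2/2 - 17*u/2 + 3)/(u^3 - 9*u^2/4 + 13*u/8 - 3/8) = 4*(u + 6)/(4*u - 3)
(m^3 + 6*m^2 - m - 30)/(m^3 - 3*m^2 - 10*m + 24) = (m + 5)/(m - 4)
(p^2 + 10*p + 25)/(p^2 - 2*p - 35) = (p + 5)/(p - 7)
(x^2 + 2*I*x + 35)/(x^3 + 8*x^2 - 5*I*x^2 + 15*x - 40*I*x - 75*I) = (x + 7*I)/(x^2 + 8*x + 15)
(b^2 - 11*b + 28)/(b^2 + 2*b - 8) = (b^2 - 11*b + 28)/(b^2 + 2*b - 8)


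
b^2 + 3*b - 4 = (b - 1)*(b + 4)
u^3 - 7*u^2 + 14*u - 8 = (u - 4)*(u - 2)*(u - 1)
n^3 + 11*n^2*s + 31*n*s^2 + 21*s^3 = (n + s)*(n + 3*s)*(n + 7*s)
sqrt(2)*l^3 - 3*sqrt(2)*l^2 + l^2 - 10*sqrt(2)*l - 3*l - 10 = (l - 5)*(l + 2)*(sqrt(2)*l + 1)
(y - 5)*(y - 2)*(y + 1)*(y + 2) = y^4 - 4*y^3 - 9*y^2 + 16*y + 20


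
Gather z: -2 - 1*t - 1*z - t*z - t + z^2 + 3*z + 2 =-2*t + z^2 + z*(2 - t)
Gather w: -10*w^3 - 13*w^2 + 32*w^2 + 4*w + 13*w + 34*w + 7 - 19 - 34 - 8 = -10*w^3 + 19*w^2 + 51*w - 54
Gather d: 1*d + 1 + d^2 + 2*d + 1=d^2 + 3*d + 2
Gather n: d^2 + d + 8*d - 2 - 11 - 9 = d^2 + 9*d - 22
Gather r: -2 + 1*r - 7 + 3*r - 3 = 4*r - 12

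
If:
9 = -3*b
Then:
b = -3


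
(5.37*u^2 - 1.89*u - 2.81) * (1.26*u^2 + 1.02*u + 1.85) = 6.7662*u^4 + 3.096*u^3 + 4.4661*u^2 - 6.3627*u - 5.1985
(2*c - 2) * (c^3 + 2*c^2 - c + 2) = 2*c^4 + 2*c^3 - 6*c^2 + 6*c - 4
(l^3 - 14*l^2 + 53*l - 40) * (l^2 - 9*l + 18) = l^5 - 23*l^4 + 197*l^3 - 769*l^2 + 1314*l - 720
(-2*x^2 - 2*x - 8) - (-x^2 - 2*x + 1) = -x^2 - 9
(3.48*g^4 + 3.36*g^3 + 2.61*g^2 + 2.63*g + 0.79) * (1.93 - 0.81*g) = -2.8188*g^5 + 3.9948*g^4 + 4.3707*g^3 + 2.907*g^2 + 4.436*g + 1.5247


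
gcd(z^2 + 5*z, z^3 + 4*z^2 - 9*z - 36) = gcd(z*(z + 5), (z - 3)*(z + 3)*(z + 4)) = 1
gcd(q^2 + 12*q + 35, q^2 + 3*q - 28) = q + 7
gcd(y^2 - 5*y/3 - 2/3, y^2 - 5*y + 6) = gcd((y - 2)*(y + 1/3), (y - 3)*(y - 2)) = y - 2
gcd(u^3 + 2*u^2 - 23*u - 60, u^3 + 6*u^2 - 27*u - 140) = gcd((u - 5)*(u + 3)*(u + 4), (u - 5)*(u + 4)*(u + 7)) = u^2 - u - 20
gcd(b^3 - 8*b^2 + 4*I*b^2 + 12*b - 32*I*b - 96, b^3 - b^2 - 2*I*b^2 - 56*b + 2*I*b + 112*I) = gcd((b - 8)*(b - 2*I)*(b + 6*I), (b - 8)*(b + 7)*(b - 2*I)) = b^2 + b*(-8 - 2*I) + 16*I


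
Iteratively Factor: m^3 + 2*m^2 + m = (m + 1)*(m^2 + m) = m*(m + 1)*(m + 1)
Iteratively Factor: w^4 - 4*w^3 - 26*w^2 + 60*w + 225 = (w + 3)*(w^3 - 7*w^2 - 5*w + 75) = (w - 5)*(w + 3)*(w^2 - 2*w - 15) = (w - 5)^2*(w + 3)*(w + 3)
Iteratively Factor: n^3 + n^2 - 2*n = (n - 1)*(n^2 + 2*n) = n*(n - 1)*(n + 2)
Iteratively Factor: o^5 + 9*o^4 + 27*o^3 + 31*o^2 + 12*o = (o + 1)*(o^4 + 8*o^3 + 19*o^2 + 12*o) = (o + 1)^2*(o^3 + 7*o^2 + 12*o) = o*(o + 1)^2*(o^2 + 7*o + 12) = o*(o + 1)^2*(o + 4)*(o + 3)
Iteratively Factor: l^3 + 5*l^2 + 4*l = (l)*(l^2 + 5*l + 4) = l*(l + 1)*(l + 4)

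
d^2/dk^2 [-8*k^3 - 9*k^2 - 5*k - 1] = -48*k - 18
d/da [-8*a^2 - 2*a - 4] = -16*a - 2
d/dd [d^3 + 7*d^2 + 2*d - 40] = 3*d^2 + 14*d + 2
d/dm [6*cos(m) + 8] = -6*sin(m)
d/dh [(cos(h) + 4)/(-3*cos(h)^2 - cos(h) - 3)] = (3*sin(h)^2 - 24*cos(h) - 4)*sin(h)/(3*cos(h)^2 + cos(h) + 3)^2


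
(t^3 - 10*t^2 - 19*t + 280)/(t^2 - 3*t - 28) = (t^2 - 3*t - 40)/(t + 4)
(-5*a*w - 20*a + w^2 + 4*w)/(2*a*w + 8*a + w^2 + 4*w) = (-5*a + w)/(2*a + w)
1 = 1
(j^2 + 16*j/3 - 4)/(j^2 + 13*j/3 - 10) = (3*j - 2)/(3*j - 5)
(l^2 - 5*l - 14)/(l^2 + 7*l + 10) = (l - 7)/(l + 5)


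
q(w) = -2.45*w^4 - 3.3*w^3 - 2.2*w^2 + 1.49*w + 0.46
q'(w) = -9.8*w^3 - 9.9*w^2 - 4.4*w + 1.49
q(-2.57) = -68.76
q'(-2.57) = 113.76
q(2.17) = -94.71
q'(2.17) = -154.82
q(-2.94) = -122.12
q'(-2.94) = 177.89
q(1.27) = -14.33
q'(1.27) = -40.14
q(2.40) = -135.54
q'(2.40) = -201.57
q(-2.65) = -78.35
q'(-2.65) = 126.00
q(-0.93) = -2.01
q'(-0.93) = 4.90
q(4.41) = -1245.44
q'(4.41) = -1050.96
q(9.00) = -18644.48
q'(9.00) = -7984.21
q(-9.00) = -13859.90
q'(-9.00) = 6383.39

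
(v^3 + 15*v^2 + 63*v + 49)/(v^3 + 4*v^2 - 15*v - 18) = (v^2 + 14*v + 49)/(v^2 + 3*v - 18)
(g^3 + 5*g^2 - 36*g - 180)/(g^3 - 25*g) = (g^2 - 36)/(g*(g - 5))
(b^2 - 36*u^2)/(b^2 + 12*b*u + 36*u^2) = (b - 6*u)/(b + 6*u)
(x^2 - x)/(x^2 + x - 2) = x/(x + 2)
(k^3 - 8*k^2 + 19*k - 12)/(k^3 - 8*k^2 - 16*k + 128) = (k^2 - 4*k + 3)/(k^2 - 4*k - 32)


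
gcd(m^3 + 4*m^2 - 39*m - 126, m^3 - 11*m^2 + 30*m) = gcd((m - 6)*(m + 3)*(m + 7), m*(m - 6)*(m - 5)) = m - 6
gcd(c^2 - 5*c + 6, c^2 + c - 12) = c - 3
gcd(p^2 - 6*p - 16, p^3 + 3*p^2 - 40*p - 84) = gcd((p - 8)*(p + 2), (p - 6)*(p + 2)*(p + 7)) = p + 2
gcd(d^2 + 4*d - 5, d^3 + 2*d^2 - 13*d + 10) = d^2 + 4*d - 5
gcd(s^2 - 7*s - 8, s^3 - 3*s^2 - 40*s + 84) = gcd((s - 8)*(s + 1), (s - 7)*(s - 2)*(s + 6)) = 1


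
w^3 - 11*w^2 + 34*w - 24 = (w - 6)*(w - 4)*(w - 1)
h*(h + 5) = h^2 + 5*h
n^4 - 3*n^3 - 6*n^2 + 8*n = n*(n - 4)*(n - 1)*(n + 2)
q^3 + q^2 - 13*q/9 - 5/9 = (q - 1)*(q + 1/3)*(q + 5/3)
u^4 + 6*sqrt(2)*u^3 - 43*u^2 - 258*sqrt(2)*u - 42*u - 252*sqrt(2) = (u - 7)*(u + 1)*(u + 6)*(u + 6*sqrt(2))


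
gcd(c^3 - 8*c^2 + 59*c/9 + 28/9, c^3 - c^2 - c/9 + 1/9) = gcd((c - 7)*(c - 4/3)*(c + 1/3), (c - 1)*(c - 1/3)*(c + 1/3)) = c + 1/3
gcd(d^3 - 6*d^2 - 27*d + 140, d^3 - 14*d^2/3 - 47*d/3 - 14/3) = d - 7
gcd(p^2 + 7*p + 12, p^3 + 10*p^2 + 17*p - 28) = p + 4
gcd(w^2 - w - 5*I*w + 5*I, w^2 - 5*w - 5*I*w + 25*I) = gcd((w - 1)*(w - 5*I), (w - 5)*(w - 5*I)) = w - 5*I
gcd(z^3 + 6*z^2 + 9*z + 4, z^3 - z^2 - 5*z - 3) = z^2 + 2*z + 1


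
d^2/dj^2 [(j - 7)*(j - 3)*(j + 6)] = 6*j - 8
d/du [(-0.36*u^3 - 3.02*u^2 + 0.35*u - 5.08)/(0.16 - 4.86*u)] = (3.4992*u^3 + 14.5044*u^2 - 0.9664*u - 24.6328)/(23.6196*u^2 - 1.5552*u + 0.0256)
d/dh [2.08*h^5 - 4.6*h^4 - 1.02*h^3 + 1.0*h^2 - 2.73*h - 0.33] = 10.4*h^4 - 18.4*h^3 - 3.06*h^2 + 2.0*h - 2.73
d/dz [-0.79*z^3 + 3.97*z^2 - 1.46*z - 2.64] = -2.37*z^2 + 7.94*z - 1.46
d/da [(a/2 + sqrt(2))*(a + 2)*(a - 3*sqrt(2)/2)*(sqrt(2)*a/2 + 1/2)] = sqrt(2)*a^3 + 3*a^2/2 + 3*sqrt(2)*a^2/2 - 11*sqrt(2)*a/4 + 2*a - 11*sqrt(2)/4 - 3/2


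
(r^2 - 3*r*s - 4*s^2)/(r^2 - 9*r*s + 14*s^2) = (r^2 - 3*r*s - 4*s^2)/(r^2 - 9*r*s + 14*s^2)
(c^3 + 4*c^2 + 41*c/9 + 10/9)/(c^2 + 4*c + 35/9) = (3*c^2 + 7*c + 2)/(3*c + 7)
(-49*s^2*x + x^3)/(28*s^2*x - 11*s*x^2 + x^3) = (7*s + x)/(-4*s + x)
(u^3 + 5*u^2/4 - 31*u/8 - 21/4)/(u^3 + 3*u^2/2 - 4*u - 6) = (u + 7/4)/(u + 2)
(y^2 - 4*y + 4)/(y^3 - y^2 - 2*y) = (y - 2)/(y*(y + 1))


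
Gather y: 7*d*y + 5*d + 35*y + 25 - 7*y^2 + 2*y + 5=5*d - 7*y^2 + y*(7*d + 37) + 30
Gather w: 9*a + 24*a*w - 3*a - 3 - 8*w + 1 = 6*a + w*(24*a - 8) - 2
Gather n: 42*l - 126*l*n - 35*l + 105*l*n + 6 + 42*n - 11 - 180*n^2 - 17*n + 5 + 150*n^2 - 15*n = 7*l - 30*n^2 + n*(10 - 21*l)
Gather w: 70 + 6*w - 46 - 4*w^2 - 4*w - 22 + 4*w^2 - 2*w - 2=0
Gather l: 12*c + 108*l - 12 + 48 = 12*c + 108*l + 36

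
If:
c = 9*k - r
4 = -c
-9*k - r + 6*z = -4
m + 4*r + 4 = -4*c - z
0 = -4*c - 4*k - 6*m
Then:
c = -4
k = -4/23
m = 64/23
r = 56/23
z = -12/23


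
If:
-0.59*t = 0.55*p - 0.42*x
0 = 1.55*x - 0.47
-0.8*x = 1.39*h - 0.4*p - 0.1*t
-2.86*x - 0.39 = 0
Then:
No Solution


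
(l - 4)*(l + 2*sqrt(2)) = l^2 - 4*l + 2*sqrt(2)*l - 8*sqrt(2)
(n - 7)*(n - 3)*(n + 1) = n^3 - 9*n^2 + 11*n + 21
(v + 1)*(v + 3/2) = v^2 + 5*v/2 + 3/2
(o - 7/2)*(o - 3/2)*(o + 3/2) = o^3 - 7*o^2/2 - 9*o/4 + 63/8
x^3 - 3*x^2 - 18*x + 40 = (x - 5)*(x - 2)*(x + 4)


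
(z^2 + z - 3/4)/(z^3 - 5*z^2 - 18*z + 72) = (z^2 + z - 3/4)/(z^3 - 5*z^2 - 18*z + 72)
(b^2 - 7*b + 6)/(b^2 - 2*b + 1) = (b - 6)/(b - 1)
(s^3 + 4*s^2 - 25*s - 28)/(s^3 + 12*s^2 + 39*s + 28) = (s - 4)/(s + 4)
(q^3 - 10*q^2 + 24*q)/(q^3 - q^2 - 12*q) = (q - 6)/(q + 3)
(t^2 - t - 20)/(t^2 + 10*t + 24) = (t - 5)/(t + 6)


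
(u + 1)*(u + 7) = u^2 + 8*u + 7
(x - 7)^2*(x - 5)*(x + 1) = x^4 - 18*x^3 + 100*x^2 - 126*x - 245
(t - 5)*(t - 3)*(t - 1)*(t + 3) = t^4 - 6*t^3 - 4*t^2 + 54*t - 45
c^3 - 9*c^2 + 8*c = c*(c - 8)*(c - 1)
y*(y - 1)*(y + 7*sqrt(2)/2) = y^3 - y^2 + 7*sqrt(2)*y^2/2 - 7*sqrt(2)*y/2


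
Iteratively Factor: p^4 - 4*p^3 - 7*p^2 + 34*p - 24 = (p - 4)*(p^3 - 7*p + 6) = (p - 4)*(p - 1)*(p^2 + p - 6) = (p - 4)*(p - 1)*(p + 3)*(p - 2)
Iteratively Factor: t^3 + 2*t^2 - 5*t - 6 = (t + 1)*(t^2 + t - 6) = (t - 2)*(t + 1)*(t + 3)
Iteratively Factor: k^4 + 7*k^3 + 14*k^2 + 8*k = (k + 4)*(k^3 + 3*k^2 + 2*k) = (k + 2)*(k + 4)*(k^2 + k) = (k + 1)*(k + 2)*(k + 4)*(k)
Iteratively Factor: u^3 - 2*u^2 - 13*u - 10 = (u + 2)*(u^2 - 4*u - 5) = (u + 1)*(u + 2)*(u - 5)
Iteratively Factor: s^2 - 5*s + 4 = (s - 1)*(s - 4)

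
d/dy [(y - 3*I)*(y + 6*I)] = 2*y + 3*I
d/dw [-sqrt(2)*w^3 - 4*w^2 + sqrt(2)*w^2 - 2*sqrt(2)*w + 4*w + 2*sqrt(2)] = -3*sqrt(2)*w^2 - 8*w + 2*sqrt(2)*w - 2*sqrt(2) + 4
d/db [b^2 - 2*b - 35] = 2*b - 2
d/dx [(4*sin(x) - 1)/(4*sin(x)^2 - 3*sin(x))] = (-16*cos(x) + 8/tan(x) - 3*cos(x)/sin(x)^2)/(4*sin(x) - 3)^2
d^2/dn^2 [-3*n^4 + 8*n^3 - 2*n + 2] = 12*n*(4 - 3*n)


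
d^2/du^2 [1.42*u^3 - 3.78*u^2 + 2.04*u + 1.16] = 8.52*u - 7.56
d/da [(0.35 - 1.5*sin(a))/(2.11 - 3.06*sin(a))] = -2.094*cos(a)/(3.06*sin(a) - 2.11)^2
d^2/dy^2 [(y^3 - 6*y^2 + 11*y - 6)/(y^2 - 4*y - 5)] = 16*(y^3 - 6*y^2 + 39*y - 62)/(y^6 - 12*y^5 + 33*y^4 + 56*y^3 - 165*y^2 - 300*y - 125)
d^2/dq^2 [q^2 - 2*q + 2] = 2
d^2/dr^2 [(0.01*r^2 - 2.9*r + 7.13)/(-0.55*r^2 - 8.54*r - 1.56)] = (3.46944695195361e-18*r^4 + 1.84844*r^3 - 12.88947*r^2 - 215.86686*r - 1105.088128)/(0.166375*r^6 + 7.75005*r^5 + 121.75284*r^4 + 666.799784*r^3 + 345.335328*r^2 + 62.348832*r + 3.796416)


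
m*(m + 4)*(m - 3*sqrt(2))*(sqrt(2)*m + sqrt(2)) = sqrt(2)*m^4 - 6*m^3 + 5*sqrt(2)*m^3 - 30*m^2 + 4*sqrt(2)*m^2 - 24*m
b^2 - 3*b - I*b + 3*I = (b - 3)*(b - I)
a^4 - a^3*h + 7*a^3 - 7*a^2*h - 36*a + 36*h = (a - 2)*(a + 3)*(a + 6)*(a - h)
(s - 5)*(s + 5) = s^2 - 25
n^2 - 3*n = n*(n - 3)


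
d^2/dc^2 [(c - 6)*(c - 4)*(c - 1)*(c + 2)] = 12*c^2 - 54*c + 24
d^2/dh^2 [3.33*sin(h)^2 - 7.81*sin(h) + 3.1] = 7.81*sin(h) + 6.66*cos(2*h)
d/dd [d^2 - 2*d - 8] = 2*d - 2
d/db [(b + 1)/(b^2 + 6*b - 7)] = (b^2 + 6*b - 2*(b + 1)*(b + 3) - 7)/(b^2 + 6*b - 7)^2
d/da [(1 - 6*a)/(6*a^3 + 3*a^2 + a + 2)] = (72*a^3 - 6*a - 13)/(36*a^6 + 36*a^5 + 21*a^4 + 30*a^3 + 13*a^2 + 4*a + 4)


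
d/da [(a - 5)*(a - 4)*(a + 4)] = 3*a^2 - 10*a - 16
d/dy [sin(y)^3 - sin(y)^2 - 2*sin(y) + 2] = (3*sin(y)^2 - 2*sin(y) - 2)*cos(y)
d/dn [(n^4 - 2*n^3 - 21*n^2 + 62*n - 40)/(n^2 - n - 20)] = (2*n^5 - 5*n^4 - 76*n^3 + 79*n^2 + 920*n - 1280)/(n^4 - 2*n^3 - 39*n^2 + 40*n + 400)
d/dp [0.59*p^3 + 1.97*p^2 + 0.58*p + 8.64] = 1.77*p^2 + 3.94*p + 0.58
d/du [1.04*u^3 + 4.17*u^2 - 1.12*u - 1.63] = 3.12*u^2 + 8.34*u - 1.12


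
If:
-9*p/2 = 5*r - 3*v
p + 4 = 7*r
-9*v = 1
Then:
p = -134/219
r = 106/219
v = -1/9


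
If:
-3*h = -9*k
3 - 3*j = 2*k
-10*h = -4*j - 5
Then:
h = 81/98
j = 40/49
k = 27/98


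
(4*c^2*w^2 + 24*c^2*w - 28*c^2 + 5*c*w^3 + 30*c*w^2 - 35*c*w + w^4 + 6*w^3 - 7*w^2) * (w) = 4*c^2*w^3 + 24*c^2*w^2 - 28*c^2*w + 5*c*w^4 + 30*c*w^3 - 35*c*w^2 + w^5 + 6*w^4 - 7*w^3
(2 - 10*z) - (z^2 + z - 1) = -z^2 - 11*z + 3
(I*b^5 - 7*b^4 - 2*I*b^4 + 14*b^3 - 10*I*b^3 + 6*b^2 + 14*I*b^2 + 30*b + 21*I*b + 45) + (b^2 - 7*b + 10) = I*b^5 - 7*b^4 - 2*I*b^4 + 14*b^3 - 10*I*b^3 + 7*b^2 + 14*I*b^2 + 23*b + 21*I*b + 55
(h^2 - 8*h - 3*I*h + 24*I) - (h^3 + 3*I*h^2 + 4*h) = -h^3 + h^2 - 3*I*h^2 - 12*h - 3*I*h + 24*I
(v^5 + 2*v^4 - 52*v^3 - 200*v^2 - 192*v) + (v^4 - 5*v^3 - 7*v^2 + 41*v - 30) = v^5 + 3*v^4 - 57*v^3 - 207*v^2 - 151*v - 30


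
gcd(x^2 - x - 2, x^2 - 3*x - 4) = x + 1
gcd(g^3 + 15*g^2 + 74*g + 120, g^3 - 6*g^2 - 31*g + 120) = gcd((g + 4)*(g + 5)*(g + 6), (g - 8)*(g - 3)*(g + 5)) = g + 5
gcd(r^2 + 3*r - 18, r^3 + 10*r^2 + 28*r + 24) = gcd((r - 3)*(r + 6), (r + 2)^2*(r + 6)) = r + 6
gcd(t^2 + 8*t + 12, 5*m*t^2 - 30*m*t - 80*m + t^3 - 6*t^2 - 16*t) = t + 2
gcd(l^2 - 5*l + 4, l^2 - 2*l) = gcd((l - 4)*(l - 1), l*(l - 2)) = 1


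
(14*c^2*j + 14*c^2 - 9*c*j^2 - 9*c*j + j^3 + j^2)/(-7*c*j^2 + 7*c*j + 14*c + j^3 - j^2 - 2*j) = (-2*c + j)/(j - 2)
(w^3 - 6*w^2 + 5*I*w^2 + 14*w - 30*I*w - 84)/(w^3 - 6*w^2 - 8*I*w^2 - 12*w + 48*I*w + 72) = (w + 7*I)/(w - 6*I)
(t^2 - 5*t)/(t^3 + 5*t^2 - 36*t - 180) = t*(t - 5)/(t^3 + 5*t^2 - 36*t - 180)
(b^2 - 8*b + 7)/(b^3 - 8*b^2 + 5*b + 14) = (b - 1)/(b^2 - b - 2)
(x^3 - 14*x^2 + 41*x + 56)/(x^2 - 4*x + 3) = (x^3 - 14*x^2 + 41*x + 56)/(x^2 - 4*x + 3)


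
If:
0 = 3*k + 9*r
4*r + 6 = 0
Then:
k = 9/2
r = -3/2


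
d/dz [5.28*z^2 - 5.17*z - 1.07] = 10.56*z - 5.17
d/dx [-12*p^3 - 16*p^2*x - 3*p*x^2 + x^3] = -16*p^2 - 6*p*x + 3*x^2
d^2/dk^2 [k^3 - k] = 6*k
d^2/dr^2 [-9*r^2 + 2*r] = -18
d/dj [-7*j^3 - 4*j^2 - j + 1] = -21*j^2 - 8*j - 1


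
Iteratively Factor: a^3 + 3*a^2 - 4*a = (a + 4)*(a^2 - a) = a*(a + 4)*(a - 1)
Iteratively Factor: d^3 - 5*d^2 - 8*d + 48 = (d + 3)*(d^2 - 8*d + 16) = (d - 4)*(d + 3)*(d - 4)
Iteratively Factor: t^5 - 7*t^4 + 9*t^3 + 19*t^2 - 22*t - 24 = (t + 1)*(t^4 - 8*t^3 + 17*t^2 + 2*t - 24) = (t - 2)*(t + 1)*(t^3 - 6*t^2 + 5*t + 12) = (t - 4)*(t - 2)*(t + 1)*(t^2 - 2*t - 3) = (t - 4)*(t - 2)*(t + 1)^2*(t - 3)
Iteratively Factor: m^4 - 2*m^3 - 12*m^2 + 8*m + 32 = (m - 2)*(m^3 - 12*m - 16) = (m - 4)*(m - 2)*(m^2 + 4*m + 4) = (m - 4)*(m - 2)*(m + 2)*(m + 2)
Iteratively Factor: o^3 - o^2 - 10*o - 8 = (o + 1)*(o^2 - 2*o - 8) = (o + 1)*(o + 2)*(o - 4)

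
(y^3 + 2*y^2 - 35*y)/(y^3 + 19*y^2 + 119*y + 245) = y*(y - 5)/(y^2 + 12*y + 35)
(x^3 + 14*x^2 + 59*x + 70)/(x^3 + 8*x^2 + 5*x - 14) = (x + 5)/(x - 1)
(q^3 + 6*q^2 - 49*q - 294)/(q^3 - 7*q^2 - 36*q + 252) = (q + 7)/(q - 6)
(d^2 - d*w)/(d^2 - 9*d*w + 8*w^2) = d/(d - 8*w)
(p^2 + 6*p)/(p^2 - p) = (p + 6)/(p - 1)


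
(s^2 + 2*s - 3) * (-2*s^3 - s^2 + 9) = -2*s^5 - 5*s^4 + 4*s^3 + 12*s^2 + 18*s - 27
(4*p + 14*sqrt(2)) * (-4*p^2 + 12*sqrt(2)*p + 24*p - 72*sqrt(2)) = -16*p^3 - 8*sqrt(2)*p^2 + 96*p^2 + 48*sqrt(2)*p + 336*p - 2016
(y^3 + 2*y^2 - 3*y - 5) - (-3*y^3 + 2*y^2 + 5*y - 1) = 4*y^3 - 8*y - 4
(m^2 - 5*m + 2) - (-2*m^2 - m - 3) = 3*m^2 - 4*m + 5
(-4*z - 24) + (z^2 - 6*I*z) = z^2 - 4*z - 6*I*z - 24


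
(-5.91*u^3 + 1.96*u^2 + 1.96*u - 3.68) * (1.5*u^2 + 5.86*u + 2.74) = -8.865*u^5 - 31.6926*u^4 - 1.7678*u^3 + 11.336*u^2 - 16.1944*u - 10.0832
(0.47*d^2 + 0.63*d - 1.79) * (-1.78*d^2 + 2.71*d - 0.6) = -0.8366*d^4 + 0.1523*d^3 + 4.6115*d^2 - 5.2289*d + 1.074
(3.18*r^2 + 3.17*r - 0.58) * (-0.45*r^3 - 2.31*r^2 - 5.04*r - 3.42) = -1.431*r^5 - 8.7723*r^4 - 23.0889*r^3 - 25.5126*r^2 - 7.9182*r + 1.9836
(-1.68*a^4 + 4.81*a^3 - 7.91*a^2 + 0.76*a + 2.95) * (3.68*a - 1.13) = -6.1824*a^5 + 19.5992*a^4 - 34.5441*a^3 + 11.7351*a^2 + 9.9972*a - 3.3335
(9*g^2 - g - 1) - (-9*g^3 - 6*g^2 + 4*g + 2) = 9*g^3 + 15*g^2 - 5*g - 3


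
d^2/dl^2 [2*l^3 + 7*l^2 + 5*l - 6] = 12*l + 14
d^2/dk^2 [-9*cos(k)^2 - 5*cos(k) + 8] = 5*cos(k) + 18*cos(2*k)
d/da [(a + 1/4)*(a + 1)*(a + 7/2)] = 3*a^2 + 19*a/2 + 37/8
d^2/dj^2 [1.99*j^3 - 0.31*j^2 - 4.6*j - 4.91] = 11.94*j - 0.62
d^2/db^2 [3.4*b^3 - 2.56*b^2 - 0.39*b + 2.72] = 20.4*b - 5.12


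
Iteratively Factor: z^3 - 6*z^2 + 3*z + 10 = (z + 1)*(z^2 - 7*z + 10) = (z - 5)*(z + 1)*(z - 2)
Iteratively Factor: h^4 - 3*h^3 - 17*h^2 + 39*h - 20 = (h + 4)*(h^3 - 7*h^2 + 11*h - 5) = (h - 5)*(h + 4)*(h^2 - 2*h + 1) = (h - 5)*(h - 1)*(h + 4)*(h - 1)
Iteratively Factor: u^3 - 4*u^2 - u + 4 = (u - 1)*(u^2 - 3*u - 4) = (u - 4)*(u - 1)*(u + 1)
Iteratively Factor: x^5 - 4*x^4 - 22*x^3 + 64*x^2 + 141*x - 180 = (x - 4)*(x^4 - 22*x^2 - 24*x + 45) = (x - 5)*(x - 4)*(x^3 + 5*x^2 + 3*x - 9) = (x - 5)*(x - 4)*(x + 3)*(x^2 + 2*x - 3) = (x - 5)*(x - 4)*(x + 3)^2*(x - 1)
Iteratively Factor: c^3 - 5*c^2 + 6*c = (c - 3)*(c^2 - 2*c) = (c - 3)*(c - 2)*(c)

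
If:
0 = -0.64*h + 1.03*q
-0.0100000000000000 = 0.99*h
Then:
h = -0.01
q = -0.01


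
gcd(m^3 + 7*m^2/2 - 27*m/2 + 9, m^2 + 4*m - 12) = m + 6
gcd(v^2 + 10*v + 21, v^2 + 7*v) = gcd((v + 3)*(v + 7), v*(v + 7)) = v + 7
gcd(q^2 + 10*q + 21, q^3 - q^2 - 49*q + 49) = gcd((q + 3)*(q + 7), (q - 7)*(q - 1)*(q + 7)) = q + 7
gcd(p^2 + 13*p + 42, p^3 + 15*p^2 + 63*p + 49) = p + 7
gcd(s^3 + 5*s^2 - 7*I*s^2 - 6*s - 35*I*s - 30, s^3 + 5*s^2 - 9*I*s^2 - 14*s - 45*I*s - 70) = s + 5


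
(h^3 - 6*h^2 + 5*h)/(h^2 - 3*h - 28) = h*(-h^2 + 6*h - 5)/(-h^2 + 3*h + 28)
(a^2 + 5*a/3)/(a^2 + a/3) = (3*a + 5)/(3*a + 1)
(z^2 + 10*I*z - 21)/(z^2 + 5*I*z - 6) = (z + 7*I)/(z + 2*I)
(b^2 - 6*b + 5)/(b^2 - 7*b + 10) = (b - 1)/(b - 2)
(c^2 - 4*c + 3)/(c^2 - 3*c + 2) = (c - 3)/(c - 2)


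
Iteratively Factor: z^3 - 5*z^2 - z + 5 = (z - 5)*(z^2 - 1) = (z - 5)*(z - 1)*(z + 1)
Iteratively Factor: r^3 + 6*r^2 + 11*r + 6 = (r + 3)*(r^2 + 3*r + 2) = (r + 1)*(r + 3)*(r + 2)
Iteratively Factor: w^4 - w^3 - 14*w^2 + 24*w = (w - 3)*(w^3 + 2*w^2 - 8*w) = w*(w - 3)*(w^2 + 2*w - 8) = w*(w - 3)*(w + 4)*(w - 2)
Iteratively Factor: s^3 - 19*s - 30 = (s - 5)*(s^2 + 5*s + 6) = (s - 5)*(s + 2)*(s + 3)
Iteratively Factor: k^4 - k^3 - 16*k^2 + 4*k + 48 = (k + 3)*(k^3 - 4*k^2 - 4*k + 16) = (k - 2)*(k + 3)*(k^2 - 2*k - 8) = (k - 2)*(k + 2)*(k + 3)*(k - 4)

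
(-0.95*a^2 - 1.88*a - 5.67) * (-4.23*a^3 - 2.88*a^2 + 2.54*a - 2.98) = 4.0185*a^5 + 10.6884*a^4 + 26.9855*a^3 + 14.3854*a^2 - 8.7994*a + 16.8966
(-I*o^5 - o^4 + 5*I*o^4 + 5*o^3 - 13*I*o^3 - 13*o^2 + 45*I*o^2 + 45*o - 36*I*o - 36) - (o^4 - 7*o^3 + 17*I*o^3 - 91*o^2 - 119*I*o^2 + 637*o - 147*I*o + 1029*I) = -I*o^5 - 2*o^4 + 5*I*o^4 + 12*o^3 - 30*I*o^3 + 78*o^2 + 164*I*o^2 - 592*o + 111*I*o - 36 - 1029*I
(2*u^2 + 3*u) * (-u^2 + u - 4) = -2*u^4 - u^3 - 5*u^2 - 12*u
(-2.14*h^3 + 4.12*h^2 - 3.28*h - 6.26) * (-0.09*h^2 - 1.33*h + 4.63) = 0.1926*h^5 + 2.4754*h^4 - 15.0926*h^3 + 24.0014*h^2 - 6.8606*h - 28.9838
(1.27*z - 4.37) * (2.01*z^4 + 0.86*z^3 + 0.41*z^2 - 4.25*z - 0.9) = 2.5527*z^5 - 7.6915*z^4 - 3.2375*z^3 - 7.1892*z^2 + 17.4295*z + 3.933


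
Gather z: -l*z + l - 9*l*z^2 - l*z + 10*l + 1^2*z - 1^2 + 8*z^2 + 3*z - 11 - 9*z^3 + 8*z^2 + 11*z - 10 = 11*l - 9*z^3 + z^2*(16 - 9*l) + z*(15 - 2*l) - 22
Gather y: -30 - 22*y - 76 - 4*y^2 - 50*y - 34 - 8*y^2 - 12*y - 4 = -12*y^2 - 84*y - 144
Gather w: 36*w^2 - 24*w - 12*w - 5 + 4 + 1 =36*w^2 - 36*w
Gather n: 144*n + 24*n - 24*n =144*n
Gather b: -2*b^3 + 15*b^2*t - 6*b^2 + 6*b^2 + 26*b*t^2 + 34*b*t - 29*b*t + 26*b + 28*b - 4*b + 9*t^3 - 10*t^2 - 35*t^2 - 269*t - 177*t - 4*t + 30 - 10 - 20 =-2*b^3 + 15*b^2*t + b*(26*t^2 + 5*t + 50) + 9*t^3 - 45*t^2 - 450*t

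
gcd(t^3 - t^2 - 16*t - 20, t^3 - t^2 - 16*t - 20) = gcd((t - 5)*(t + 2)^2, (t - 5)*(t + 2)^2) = t^3 - t^2 - 16*t - 20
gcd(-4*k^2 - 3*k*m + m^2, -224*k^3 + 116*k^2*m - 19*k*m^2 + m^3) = 4*k - m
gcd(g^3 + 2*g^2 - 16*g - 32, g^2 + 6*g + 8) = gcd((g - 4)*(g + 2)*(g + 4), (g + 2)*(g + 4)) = g^2 + 6*g + 8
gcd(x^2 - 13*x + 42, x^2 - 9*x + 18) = x - 6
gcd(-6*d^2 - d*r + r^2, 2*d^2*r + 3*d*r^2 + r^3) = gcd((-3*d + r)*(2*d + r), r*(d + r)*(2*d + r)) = 2*d + r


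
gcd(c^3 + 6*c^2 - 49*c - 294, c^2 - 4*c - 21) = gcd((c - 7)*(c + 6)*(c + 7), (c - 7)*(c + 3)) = c - 7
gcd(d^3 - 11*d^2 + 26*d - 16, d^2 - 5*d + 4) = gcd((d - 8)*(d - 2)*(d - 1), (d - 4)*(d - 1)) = d - 1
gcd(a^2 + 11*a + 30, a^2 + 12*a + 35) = a + 5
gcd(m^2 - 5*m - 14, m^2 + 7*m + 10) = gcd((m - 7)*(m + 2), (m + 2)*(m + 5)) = m + 2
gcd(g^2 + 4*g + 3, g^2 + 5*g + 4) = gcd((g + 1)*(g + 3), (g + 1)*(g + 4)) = g + 1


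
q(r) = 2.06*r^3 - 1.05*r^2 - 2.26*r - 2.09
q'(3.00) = 47.06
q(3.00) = 37.30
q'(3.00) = 47.06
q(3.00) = 37.30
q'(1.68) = 11.65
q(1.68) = 0.92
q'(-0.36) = -0.70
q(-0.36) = -1.51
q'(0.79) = -0.06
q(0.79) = -3.52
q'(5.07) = 145.95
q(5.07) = 227.93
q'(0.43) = -2.02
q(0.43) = -3.09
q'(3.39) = 61.64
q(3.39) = 58.44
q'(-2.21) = 32.56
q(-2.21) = -24.46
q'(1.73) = 12.60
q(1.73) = 1.52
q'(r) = 6.18*r^2 - 2.1*r - 2.26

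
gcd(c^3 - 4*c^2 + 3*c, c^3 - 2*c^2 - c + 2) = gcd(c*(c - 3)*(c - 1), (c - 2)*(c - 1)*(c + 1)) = c - 1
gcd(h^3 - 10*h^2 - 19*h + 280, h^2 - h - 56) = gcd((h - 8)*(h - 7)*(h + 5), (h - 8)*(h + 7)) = h - 8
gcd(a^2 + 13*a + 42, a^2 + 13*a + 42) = a^2 + 13*a + 42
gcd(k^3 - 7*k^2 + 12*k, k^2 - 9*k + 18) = k - 3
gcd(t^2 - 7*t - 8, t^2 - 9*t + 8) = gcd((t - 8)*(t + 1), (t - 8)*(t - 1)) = t - 8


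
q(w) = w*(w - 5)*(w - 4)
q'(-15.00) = 965.00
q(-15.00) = -5700.00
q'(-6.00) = 236.00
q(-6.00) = -660.00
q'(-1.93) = 65.91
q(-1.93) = -79.31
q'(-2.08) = 70.42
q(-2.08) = -89.54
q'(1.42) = 0.49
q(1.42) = 13.12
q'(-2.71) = 90.81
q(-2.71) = -140.20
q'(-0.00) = 20.00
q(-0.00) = 0.00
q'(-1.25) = 47.19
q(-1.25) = -41.02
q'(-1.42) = 51.61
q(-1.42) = -49.41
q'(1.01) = 4.88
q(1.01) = 12.05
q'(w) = w*(w - 5) + w*(w - 4) + (w - 5)*(w - 4) = 3*w^2 - 18*w + 20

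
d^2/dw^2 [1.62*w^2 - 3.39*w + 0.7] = 3.24000000000000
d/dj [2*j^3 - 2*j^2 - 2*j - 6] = 6*j^2 - 4*j - 2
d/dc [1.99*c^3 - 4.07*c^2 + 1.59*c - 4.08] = 5.97*c^2 - 8.14*c + 1.59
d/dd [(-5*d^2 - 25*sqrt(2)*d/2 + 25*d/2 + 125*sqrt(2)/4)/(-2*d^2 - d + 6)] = 5*(-20*sqrt(2)*d^2 + 24*d^2 - 48*d + 100*sqrt(2)*d - 35*sqrt(2) + 60)/(4*(4*d^4 + 4*d^3 - 23*d^2 - 12*d + 36))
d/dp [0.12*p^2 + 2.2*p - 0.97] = 0.24*p + 2.2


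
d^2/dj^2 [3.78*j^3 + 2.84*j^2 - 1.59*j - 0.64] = 22.68*j + 5.68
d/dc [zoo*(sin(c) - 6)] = zoo*cos(c)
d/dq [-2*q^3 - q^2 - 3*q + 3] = -6*q^2 - 2*q - 3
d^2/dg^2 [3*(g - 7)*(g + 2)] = 6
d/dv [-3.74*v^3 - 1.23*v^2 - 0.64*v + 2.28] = -11.22*v^2 - 2.46*v - 0.64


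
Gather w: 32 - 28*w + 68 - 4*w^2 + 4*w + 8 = -4*w^2 - 24*w + 108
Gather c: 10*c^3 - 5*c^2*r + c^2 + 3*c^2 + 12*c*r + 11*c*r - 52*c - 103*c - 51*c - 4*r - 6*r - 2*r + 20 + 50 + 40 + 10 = 10*c^3 + c^2*(4 - 5*r) + c*(23*r - 206) - 12*r + 120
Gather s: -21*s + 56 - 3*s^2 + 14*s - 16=-3*s^2 - 7*s + 40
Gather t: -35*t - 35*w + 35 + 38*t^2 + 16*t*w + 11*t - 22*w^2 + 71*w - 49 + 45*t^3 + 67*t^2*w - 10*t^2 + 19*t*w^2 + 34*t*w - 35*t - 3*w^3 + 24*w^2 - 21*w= 45*t^3 + t^2*(67*w + 28) + t*(19*w^2 + 50*w - 59) - 3*w^3 + 2*w^2 + 15*w - 14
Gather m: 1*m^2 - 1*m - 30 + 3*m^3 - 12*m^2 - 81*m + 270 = 3*m^3 - 11*m^2 - 82*m + 240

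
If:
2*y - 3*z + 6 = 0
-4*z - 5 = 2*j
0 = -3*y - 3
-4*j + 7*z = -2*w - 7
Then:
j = -31/6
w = -37/2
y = -1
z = 4/3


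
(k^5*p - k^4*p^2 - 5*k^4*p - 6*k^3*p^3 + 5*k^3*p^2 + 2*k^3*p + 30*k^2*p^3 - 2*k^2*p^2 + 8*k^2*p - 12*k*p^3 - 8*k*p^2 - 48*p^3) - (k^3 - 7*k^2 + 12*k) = k^5*p - k^4*p^2 - 5*k^4*p - 6*k^3*p^3 + 5*k^3*p^2 + 2*k^3*p - k^3 + 30*k^2*p^3 - 2*k^2*p^2 + 8*k^2*p + 7*k^2 - 12*k*p^3 - 8*k*p^2 - 12*k - 48*p^3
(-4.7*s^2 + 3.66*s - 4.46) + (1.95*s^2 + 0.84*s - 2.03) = -2.75*s^2 + 4.5*s - 6.49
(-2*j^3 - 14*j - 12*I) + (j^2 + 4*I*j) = -2*j^3 + j^2 - 14*j + 4*I*j - 12*I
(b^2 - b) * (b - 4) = b^3 - 5*b^2 + 4*b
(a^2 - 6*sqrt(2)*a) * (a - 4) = a^3 - 6*sqrt(2)*a^2 - 4*a^2 + 24*sqrt(2)*a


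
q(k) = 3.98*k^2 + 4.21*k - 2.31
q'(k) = 7.96*k + 4.21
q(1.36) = 10.78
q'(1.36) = 15.04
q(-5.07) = 78.65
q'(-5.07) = -36.15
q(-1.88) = 3.84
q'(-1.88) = -10.75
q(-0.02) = -2.39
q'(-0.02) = 4.05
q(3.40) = 58.01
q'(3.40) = 31.27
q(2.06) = 23.25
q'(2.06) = 20.61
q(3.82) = 71.85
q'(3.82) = 34.62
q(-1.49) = 0.25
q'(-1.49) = -7.65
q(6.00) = 166.23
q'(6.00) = 51.97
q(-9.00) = 282.18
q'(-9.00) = -67.43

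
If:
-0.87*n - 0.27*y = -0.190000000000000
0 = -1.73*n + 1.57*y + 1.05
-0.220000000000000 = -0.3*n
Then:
No Solution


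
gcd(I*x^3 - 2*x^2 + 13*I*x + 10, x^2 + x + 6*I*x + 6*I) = 1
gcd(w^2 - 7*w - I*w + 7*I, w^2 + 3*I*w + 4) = w - I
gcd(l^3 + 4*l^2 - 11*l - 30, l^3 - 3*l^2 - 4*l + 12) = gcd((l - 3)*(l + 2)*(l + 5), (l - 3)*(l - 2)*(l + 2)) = l^2 - l - 6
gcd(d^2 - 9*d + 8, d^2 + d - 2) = d - 1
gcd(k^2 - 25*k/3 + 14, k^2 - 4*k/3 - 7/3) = k - 7/3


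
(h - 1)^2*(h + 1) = h^3 - h^2 - h + 1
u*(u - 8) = u^2 - 8*u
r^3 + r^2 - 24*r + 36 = (r - 3)*(r - 2)*(r + 6)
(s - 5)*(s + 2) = s^2 - 3*s - 10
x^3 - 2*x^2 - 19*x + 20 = (x - 5)*(x - 1)*(x + 4)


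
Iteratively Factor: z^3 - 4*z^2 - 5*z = (z + 1)*(z^2 - 5*z) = (z - 5)*(z + 1)*(z)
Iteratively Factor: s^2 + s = (s)*(s + 1)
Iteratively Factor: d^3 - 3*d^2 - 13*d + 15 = (d - 5)*(d^2 + 2*d - 3) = (d - 5)*(d - 1)*(d + 3)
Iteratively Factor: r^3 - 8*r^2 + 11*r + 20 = (r - 4)*(r^2 - 4*r - 5) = (r - 4)*(r + 1)*(r - 5)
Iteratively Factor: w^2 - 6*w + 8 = (w - 2)*(w - 4)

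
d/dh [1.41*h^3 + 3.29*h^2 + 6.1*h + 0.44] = 4.23*h^2 + 6.58*h + 6.1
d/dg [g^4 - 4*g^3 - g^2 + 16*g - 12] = 4*g^3 - 12*g^2 - 2*g + 16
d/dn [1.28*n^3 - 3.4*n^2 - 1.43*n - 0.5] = 3.84*n^2 - 6.8*n - 1.43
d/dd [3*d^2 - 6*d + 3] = 6*d - 6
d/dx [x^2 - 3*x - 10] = 2*x - 3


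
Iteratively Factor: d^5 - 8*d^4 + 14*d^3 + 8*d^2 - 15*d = (d + 1)*(d^4 - 9*d^3 + 23*d^2 - 15*d) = (d - 5)*(d + 1)*(d^3 - 4*d^2 + 3*d) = d*(d - 5)*(d + 1)*(d^2 - 4*d + 3) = d*(d - 5)*(d - 1)*(d + 1)*(d - 3)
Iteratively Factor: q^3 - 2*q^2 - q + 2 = (q + 1)*(q^2 - 3*q + 2) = (q - 2)*(q + 1)*(q - 1)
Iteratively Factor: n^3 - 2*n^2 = (n)*(n^2 - 2*n) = n^2*(n - 2)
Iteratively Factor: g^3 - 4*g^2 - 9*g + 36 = (g + 3)*(g^2 - 7*g + 12) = (g - 3)*(g + 3)*(g - 4)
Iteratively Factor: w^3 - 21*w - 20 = (w - 5)*(w^2 + 5*w + 4) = (w - 5)*(w + 4)*(w + 1)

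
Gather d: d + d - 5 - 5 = 2*d - 10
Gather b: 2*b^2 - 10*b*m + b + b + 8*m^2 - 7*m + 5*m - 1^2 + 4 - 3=2*b^2 + b*(2 - 10*m) + 8*m^2 - 2*m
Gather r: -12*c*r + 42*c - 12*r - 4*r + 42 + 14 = 42*c + r*(-12*c - 16) + 56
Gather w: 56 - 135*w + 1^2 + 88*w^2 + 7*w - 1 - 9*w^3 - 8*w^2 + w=-9*w^3 + 80*w^2 - 127*w + 56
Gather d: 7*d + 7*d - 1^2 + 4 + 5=14*d + 8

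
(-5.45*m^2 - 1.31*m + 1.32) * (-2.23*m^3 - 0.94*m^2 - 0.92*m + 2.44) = 12.1535*m^5 + 8.0443*m^4 + 3.3018*m^3 - 13.3336*m^2 - 4.4108*m + 3.2208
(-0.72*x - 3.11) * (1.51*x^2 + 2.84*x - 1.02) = -1.0872*x^3 - 6.7409*x^2 - 8.098*x + 3.1722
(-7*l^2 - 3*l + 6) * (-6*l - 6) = 42*l^3 + 60*l^2 - 18*l - 36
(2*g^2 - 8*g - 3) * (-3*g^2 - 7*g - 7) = -6*g^4 + 10*g^3 + 51*g^2 + 77*g + 21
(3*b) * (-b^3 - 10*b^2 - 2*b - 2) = -3*b^4 - 30*b^3 - 6*b^2 - 6*b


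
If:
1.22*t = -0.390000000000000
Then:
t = -0.32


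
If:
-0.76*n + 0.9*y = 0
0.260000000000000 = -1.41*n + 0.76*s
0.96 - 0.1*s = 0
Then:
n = 4.99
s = 9.60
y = 4.21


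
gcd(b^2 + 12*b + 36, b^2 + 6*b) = b + 6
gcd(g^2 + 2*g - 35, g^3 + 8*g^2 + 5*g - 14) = g + 7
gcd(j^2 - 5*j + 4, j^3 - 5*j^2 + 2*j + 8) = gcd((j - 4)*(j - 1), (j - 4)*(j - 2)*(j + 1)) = j - 4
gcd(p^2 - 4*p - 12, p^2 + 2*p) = p + 2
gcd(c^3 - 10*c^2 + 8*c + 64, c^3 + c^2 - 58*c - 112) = c^2 - 6*c - 16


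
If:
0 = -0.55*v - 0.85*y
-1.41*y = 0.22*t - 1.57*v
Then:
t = -17.4380165289256*y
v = -1.54545454545455*y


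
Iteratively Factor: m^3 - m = (m - 1)*(m^2 + m) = (m - 1)*(m + 1)*(m)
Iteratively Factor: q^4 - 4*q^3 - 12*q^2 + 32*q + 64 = (q + 2)*(q^3 - 6*q^2 + 32) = (q + 2)^2*(q^2 - 8*q + 16) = (q - 4)*(q + 2)^2*(q - 4)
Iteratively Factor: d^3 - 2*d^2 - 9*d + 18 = (d + 3)*(d^2 - 5*d + 6) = (d - 3)*(d + 3)*(d - 2)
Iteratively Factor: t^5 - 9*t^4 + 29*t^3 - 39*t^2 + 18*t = (t - 3)*(t^4 - 6*t^3 + 11*t^2 - 6*t) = (t - 3)*(t - 2)*(t^3 - 4*t^2 + 3*t) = (t - 3)*(t - 2)*(t - 1)*(t^2 - 3*t) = (t - 3)^2*(t - 2)*(t - 1)*(t)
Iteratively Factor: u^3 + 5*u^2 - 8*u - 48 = (u + 4)*(u^2 + u - 12) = (u - 3)*(u + 4)*(u + 4)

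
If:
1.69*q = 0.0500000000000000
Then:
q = 0.03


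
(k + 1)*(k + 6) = k^2 + 7*k + 6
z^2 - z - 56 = (z - 8)*(z + 7)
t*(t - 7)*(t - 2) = t^3 - 9*t^2 + 14*t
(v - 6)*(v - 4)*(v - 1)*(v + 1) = v^4 - 10*v^3 + 23*v^2 + 10*v - 24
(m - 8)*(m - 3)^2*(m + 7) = m^4 - 7*m^3 - 41*m^2 + 327*m - 504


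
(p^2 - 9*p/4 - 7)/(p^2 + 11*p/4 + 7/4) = (p - 4)/(p + 1)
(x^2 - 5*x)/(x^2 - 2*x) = (x - 5)/(x - 2)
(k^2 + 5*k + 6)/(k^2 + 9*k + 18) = (k + 2)/(k + 6)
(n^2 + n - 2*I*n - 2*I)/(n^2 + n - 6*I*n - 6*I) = (n - 2*I)/(n - 6*I)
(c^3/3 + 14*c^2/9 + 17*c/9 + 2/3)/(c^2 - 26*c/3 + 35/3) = (3*c^3 + 14*c^2 + 17*c + 6)/(3*(3*c^2 - 26*c + 35))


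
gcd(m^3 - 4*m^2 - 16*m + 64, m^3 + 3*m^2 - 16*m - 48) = m^2 - 16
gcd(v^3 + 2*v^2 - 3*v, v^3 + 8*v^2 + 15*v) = v^2 + 3*v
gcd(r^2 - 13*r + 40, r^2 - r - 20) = r - 5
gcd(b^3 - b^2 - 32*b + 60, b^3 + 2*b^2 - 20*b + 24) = b^2 + 4*b - 12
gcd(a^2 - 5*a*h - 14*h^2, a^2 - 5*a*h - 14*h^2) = a^2 - 5*a*h - 14*h^2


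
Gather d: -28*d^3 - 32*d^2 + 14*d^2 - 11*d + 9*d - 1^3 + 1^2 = -28*d^3 - 18*d^2 - 2*d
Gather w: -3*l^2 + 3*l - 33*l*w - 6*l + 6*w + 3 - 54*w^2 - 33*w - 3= -3*l^2 - 3*l - 54*w^2 + w*(-33*l - 27)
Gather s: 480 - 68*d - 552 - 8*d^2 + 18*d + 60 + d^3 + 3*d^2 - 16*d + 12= d^3 - 5*d^2 - 66*d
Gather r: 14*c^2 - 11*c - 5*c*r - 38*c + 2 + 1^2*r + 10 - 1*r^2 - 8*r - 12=14*c^2 - 49*c - r^2 + r*(-5*c - 7)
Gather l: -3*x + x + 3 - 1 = 2 - 2*x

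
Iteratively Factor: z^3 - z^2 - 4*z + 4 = (z - 1)*(z^2 - 4) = (z - 2)*(z - 1)*(z + 2)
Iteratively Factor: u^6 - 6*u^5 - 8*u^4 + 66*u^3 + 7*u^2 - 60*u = (u - 1)*(u^5 - 5*u^4 - 13*u^3 + 53*u^2 + 60*u) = (u - 4)*(u - 1)*(u^4 - u^3 - 17*u^2 - 15*u) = (u - 4)*(u - 1)*(u + 3)*(u^3 - 4*u^2 - 5*u) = u*(u - 4)*(u - 1)*(u + 3)*(u^2 - 4*u - 5) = u*(u - 5)*(u - 4)*(u - 1)*(u + 3)*(u + 1)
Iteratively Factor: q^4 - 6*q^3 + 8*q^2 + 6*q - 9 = (q - 1)*(q^3 - 5*q^2 + 3*q + 9) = (q - 1)*(q + 1)*(q^2 - 6*q + 9) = (q - 3)*(q - 1)*(q + 1)*(q - 3)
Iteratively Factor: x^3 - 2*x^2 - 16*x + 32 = (x + 4)*(x^2 - 6*x + 8) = (x - 2)*(x + 4)*(x - 4)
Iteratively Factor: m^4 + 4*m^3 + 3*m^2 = (m)*(m^3 + 4*m^2 + 3*m) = m^2*(m^2 + 4*m + 3) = m^2*(m + 3)*(m + 1)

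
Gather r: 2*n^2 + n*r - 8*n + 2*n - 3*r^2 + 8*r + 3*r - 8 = 2*n^2 - 6*n - 3*r^2 + r*(n + 11) - 8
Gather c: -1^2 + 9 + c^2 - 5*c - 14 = c^2 - 5*c - 6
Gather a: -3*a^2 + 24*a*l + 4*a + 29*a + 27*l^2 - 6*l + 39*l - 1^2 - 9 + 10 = -3*a^2 + a*(24*l + 33) + 27*l^2 + 33*l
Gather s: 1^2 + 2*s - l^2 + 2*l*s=-l^2 + s*(2*l + 2) + 1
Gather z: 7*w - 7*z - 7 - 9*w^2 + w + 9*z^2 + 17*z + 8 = -9*w^2 + 8*w + 9*z^2 + 10*z + 1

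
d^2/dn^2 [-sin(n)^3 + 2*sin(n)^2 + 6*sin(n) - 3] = 9*sin(n)^3 - 8*sin(n)^2 - 12*sin(n) + 4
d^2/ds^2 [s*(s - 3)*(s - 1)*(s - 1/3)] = 12*s^2 - 26*s + 26/3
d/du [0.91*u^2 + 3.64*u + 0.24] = 1.82*u + 3.64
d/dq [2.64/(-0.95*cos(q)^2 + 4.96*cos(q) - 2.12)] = (13.0944 - 5.016*cos(q))*sin(q)/(0.95*cos(q)^2 - 4.96*cos(q) + 2.12)^2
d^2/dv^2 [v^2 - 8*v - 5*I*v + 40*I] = 2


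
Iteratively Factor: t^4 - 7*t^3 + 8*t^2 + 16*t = (t)*(t^3 - 7*t^2 + 8*t + 16) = t*(t - 4)*(t^2 - 3*t - 4) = t*(t - 4)*(t + 1)*(t - 4)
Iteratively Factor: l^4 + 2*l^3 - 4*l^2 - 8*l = (l - 2)*(l^3 + 4*l^2 + 4*l) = (l - 2)*(l + 2)*(l^2 + 2*l) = (l - 2)*(l + 2)^2*(l)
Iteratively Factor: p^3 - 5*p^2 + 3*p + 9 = (p - 3)*(p^2 - 2*p - 3) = (p - 3)*(p + 1)*(p - 3)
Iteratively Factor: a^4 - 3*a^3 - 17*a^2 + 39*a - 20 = (a - 5)*(a^3 + 2*a^2 - 7*a + 4) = (a - 5)*(a - 1)*(a^2 + 3*a - 4) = (a - 5)*(a - 1)*(a + 4)*(a - 1)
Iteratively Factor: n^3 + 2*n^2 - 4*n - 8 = (n + 2)*(n^2 - 4) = (n + 2)^2*(n - 2)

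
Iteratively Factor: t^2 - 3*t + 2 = (t - 2)*(t - 1)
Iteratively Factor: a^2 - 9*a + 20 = (a - 5)*(a - 4)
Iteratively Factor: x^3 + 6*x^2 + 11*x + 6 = (x + 3)*(x^2 + 3*x + 2) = (x + 1)*(x + 3)*(x + 2)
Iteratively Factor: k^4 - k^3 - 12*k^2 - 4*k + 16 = (k - 1)*(k^3 - 12*k - 16) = (k - 4)*(k - 1)*(k^2 + 4*k + 4) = (k - 4)*(k - 1)*(k + 2)*(k + 2)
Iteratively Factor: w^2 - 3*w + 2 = (w - 1)*(w - 2)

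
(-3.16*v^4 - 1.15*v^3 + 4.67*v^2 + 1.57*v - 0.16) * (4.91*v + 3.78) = -15.5156*v^5 - 17.5913*v^4 + 18.5827*v^3 + 25.3613*v^2 + 5.149*v - 0.6048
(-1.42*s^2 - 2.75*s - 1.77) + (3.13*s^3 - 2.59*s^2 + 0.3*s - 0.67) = 3.13*s^3 - 4.01*s^2 - 2.45*s - 2.44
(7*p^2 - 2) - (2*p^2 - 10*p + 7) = 5*p^2 + 10*p - 9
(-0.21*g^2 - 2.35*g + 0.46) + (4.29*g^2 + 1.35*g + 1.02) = 4.08*g^2 - 1.0*g + 1.48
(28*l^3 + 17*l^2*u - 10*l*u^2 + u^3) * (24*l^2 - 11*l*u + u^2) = 672*l^5 + 100*l^4*u - 399*l^3*u^2 + 151*l^2*u^3 - 21*l*u^4 + u^5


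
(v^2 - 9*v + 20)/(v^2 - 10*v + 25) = (v - 4)/(v - 5)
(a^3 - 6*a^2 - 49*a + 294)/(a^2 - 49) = a - 6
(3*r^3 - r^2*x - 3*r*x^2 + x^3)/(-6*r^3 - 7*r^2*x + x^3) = (-r + x)/(2*r + x)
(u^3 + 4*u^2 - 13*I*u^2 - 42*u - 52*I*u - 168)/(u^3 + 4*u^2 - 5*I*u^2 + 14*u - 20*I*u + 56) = (u - 6*I)/(u + 2*I)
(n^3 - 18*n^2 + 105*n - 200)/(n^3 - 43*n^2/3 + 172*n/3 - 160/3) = 3*(n - 5)/(3*n - 4)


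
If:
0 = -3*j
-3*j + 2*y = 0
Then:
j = 0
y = 0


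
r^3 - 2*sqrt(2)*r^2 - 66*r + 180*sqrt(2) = (r - 5*sqrt(2))*(r - 3*sqrt(2))*(r + 6*sqrt(2))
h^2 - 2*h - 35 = (h - 7)*(h + 5)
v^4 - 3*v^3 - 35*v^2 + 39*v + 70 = (v - 7)*(v - 2)*(v + 1)*(v + 5)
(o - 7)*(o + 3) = o^2 - 4*o - 21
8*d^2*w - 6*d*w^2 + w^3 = w*(-4*d + w)*(-2*d + w)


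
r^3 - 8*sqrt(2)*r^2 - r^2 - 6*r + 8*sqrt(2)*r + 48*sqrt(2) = (r - 3)*(r + 2)*(r - 8*sqrt(2))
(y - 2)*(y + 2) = y^2 - 4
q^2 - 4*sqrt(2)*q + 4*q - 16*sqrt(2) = (q + 4)*(q - 4*sqrt(2))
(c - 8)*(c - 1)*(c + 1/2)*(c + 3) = c^4 - 11*c^3/2 - 22*c^2 + 29*c/2 + 12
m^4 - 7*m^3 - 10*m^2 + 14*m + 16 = (m - 8)*(m + 1)*(m - sqrt(2))*(m + sqrt(2))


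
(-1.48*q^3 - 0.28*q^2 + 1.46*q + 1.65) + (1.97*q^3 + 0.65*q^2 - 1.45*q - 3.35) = 0.49*q^3 + 0.37*q^2 + 0.01*q - 1.7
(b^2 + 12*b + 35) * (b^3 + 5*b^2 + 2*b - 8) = b^5 + 17*b^4 + 97*b^3 + 191*b^2 - 26*b - 280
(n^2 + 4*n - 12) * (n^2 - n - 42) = n^4 + 3*n^3 - 58*n^2 - 156*n + 504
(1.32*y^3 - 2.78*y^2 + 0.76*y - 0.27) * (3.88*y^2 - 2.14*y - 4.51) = 5.1216*y^5 - 13.6112*y^4 + 2.9448*y^3 + 9.8638*y^2 - 2.8498*y + 1.2177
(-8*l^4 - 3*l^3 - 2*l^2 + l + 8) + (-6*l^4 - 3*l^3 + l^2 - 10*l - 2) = -14*l^4 - 6*l^3 - l^2 - 9*l + 6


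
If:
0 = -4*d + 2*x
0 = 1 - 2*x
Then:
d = 1/4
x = 1/2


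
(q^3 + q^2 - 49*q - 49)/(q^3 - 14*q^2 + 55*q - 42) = (q^2 + 8*q + 7)/(q^2 - 7*q + 6)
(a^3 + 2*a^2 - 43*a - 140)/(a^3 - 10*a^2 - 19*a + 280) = (a + 4)/(a - 8)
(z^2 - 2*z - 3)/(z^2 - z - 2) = (z - 3)/(z - 2)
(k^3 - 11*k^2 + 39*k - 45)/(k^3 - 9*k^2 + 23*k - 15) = (k - 3)/(k - 1)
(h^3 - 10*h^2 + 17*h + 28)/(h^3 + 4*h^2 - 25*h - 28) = (h - 7)/(h + 7)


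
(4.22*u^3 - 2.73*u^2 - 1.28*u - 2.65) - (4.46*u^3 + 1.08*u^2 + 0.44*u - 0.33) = -0.24*u^3 - 3.81*u^2 - 1.72*u - 2.32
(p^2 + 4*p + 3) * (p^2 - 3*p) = p^4 + p^3 - 9*p^2 - 9*p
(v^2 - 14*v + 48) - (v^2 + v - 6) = 54 - 15*v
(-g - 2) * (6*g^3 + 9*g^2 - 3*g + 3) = -6*g^4 - 21*g^3 - 15*g^2 + 3*g - 6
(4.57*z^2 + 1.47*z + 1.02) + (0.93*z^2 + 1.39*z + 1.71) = 5.5*z^2 + 2.86*z + 2.73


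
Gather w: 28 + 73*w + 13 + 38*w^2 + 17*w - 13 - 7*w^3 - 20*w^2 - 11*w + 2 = -7*w^3 + 18*w^2 + 79*w + 30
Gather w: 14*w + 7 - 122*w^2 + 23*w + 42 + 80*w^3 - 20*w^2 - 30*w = 80*w^3 - 142*w^2 + 7*w + 49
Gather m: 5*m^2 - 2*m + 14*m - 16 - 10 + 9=5*m^2 + 12*m - 17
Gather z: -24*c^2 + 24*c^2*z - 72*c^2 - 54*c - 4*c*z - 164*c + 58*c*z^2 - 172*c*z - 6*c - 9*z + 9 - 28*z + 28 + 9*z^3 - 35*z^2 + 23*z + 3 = -96*c^2 - 224*c + 9*z^3 + z^2*(58*c - 35) + z*(24*c^2 - 176*c - 14) + 40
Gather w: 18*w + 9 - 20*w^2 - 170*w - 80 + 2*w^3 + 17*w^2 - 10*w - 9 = 2*w^3 - 3*w^2 - 162*w - 80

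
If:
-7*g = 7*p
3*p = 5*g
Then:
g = 0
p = 0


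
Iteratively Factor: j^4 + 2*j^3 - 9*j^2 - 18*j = (j - 3)*(j^3 + 5*j^2 + 6*j) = (j - 3)*(j + 2)*(j^2 + 3*j) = j*(j - 3)*(j + 2)*(j + 3)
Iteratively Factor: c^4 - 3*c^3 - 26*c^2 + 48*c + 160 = (c + 2)*(c^3 - 5*c^2 - 16*c + 80) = (c + 2)*(c + 4)*(c^2 - 9*c + 20) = (c - 5)*(c + 2)*(c + 4)*(c - 4)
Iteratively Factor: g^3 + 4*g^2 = (g)*(g^2 + 4*g) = g^2*(g + 4)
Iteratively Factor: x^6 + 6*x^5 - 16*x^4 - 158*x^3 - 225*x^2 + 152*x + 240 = (x - 1)*(x^5 + 7*x^4 - 9*x^3 - 167*x^2 - 392*x - 240) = (x - 1)*(x + 1)*(x^4 + 6*x^3 - 15*x^2 - 152*x - 240) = (x - 5)*(x - 1)*(x + 1)*(x^3 + 11*x^2 + 40*x + 48) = (x - 5)*(x - 1)*(x + 1)*(x + 3)*(x^2 + 8*x + 16) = (x - 5)*(x - 1)*(x + 1)*(x + 3)*(x + 4)*(x + 4)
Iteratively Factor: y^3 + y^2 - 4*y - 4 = (y - 2)*(y^2 + 3*y + 2) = (y - 2)*(y + 1)*(y + 2)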